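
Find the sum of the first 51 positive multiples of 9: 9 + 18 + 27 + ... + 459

Factor out 9: = 9(1 + 2 + ... + 51) = 9 × n(n+1)/2
= 9 × 51×52/2
= 9 × 1326
= 11934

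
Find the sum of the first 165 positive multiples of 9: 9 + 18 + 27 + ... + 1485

Factor out 9: = 9(1 + 2 + ... + 165) = 9 × n(n+1)/2
= 9 × 165×166/2
= 9 × 13695
= 123255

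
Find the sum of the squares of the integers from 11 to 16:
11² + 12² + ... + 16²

Use ∑_{k=1}^{n} k² = n(n+1)(2n+1)/6, then subtract the first 10 terms.
∑_{k=1}^{16} k² = 16×17×33/6 = 1496
∑_{k=1}^{10} k² = 10×11×21/6 = 385
∑_{k=11}^{16} k² = 1496 - 385 = 1111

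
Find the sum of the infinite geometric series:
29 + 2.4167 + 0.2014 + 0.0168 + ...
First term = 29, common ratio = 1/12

For |r| < 1, S = a / (1 - r)
S = 29 / (1 - (1/12))
S = 29 / (11/12)
S = 348/11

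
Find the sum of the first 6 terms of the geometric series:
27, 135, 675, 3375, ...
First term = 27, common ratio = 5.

Sₙ = a(1 - rⁿ) / (1 - r)
S_6 = 27(1 - 5^6) / (1 - 5)
S_6 = 27(1 - 15625) / (-4)
S_6 = 105462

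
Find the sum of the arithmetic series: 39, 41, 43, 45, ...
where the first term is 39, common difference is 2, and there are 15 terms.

Sₙ = n/2 × (first + last)
Last term = a + (n-1)d = 39 + (15-1)×2 = 67
S_15 = 15/2 × (39 + 67)
S_15 = 15/2 × 106 = 795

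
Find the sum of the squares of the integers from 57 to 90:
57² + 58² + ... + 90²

Use ∑_{k=1}^{n} k² = n(n+1)(2n+1)/6, then subtract the first 56 terms.
∑_{k=1}^{90} k² = 90×91×181/6 = 247065
∑_{k=1}^{56} k² = 56×57×113/6 = 60116
∑_{k=57}^{90} k² = 247065 - 60116 = 186949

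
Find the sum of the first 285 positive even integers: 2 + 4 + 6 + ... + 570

Sum of first n even numbers = n(n+1)
= 285×286
= 81510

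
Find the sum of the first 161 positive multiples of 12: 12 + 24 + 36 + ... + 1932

Factor out 12: = 12(1 + 2 + ... + 161) = 12 × n(n+1)/2
= 12 × 161×162/2
= 12 × 13041
= 156492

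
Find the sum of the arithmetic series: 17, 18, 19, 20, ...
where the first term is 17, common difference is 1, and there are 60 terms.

Sₙ = n/2 × (first + last)
Last term = a + (n-1)d = 17 + (60-1)×1 = 76
S_60 = 60/2 × (17 + 76)
S_60 = 60/2 × 93 = 2790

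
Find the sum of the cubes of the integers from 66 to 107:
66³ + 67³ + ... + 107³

Use ∑_{k=1}^{n} k³ = [n(n+1)/2]², then subtract the first 65 terms.
∑_{k=1}^{107} k³ = [107×108/2]² = 5778² = 33385284
∑_{k=1}^{65} k³ = [65×66/2]² = 2145² = 4601025
∑_{k=66}^{107} k³ = 33385284 - 4601025 = 28784259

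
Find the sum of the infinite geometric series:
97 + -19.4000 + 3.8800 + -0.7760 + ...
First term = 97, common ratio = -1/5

For |r| < 1, S = a / (1 - r)
S = 97 / (1 - (-1/5))
S = 97 / (6/5)
S = 485/6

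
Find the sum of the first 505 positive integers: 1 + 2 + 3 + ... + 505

Formula: ∑k = n(n+1)/2
= 505×506/2
= 255530/2
= 127765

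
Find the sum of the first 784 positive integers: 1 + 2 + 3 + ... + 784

Formula: ∑k = n(n+1)/2
= 784×785/2
= 615440/2
= 307720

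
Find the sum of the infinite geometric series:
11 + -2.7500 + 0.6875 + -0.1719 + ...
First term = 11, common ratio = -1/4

For |r| < 1, S = a / (1 - r)
S = 11 / (1 - (-1/4))
S = 11 / (5/4)
S = 44/5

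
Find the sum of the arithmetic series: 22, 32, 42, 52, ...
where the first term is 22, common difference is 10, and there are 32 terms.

Sₙ = n/2 × (first + last)
Last term = a + (n-1)d = 22 + (32-1)×10 = 332
S_32 = 32/2 × (22 + 332)
S_32 = 32/2 × 354 = 5664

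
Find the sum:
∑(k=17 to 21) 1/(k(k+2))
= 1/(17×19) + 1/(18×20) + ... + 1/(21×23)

Partial fractions: 1/(k(k+2)) = (1/2)[1/k - 1/(k+2)]
Telescoping leaves the first two and last two terms:
= (1/2)[1/17 + 1/18 - 1/22 - 1/23]
= 985/77418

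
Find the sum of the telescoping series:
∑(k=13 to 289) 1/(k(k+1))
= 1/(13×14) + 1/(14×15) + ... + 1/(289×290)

Partial fractions: 1/(k(k+1)) = 1/k - 1/(k+1)
The series telescopes:
= (1/13 - 1/14) + (1/14 - 1/15) + ... + (1/289 - 1/290)
= 1/13 - 1/290
= 277/3770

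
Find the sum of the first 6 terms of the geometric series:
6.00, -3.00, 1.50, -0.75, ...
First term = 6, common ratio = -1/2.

Sₙ = a(1 - rⁿ) / (1 - r)
S_6 = 6(1 - (-1/2)^6) / (1 - (-1/2))
S_6 = 6(1 - (1/64)) / (3/2)
S_6 = 63/16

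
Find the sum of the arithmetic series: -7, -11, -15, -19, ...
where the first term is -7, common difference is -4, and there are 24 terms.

Sₙ = n/2 × (first + last)
Last term = a + (n-1)d = -7 + (24-1)×(-4) = -99
S_24 = 24/2 × (-7 + (-99))
S_24 = 24/2 × (-106) = -1272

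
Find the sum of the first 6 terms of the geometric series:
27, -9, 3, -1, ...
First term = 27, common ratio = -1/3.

Sₙ = a(1 - rⁿ) / (1 - r)
S_6 = 27(1 - (-1/3)^6) / (1 - (-1/3))
S_6 = 27(1 - (1/729)) / (4/3)
S_6 = 182/9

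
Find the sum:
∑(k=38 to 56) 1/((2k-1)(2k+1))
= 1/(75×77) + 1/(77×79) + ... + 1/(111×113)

Partial fractions: 1/((2k-1)(2k+1)) = (1/2)[1/(2k-1) - 1/(2k+1)]
The series telescopes:
= (1/2)[1/75 - 1/113]
= 19/8475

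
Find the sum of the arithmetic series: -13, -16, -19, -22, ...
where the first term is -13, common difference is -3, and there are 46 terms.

Sₙ = n/2 × (first + last)
Last term = a + (n-1)d = -13 + (46-1)×(-3) = -148
S_46 = 46/2 × (-13 + (-148))
S_46 = 46/2 × (-161) = -3703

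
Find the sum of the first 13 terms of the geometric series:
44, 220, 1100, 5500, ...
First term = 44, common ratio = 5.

Sₙ = a(1 - rⁿ) / (1 - r)
S_13 = 44(1 - 5^13) / (1 - 5)
S_13 = 44(1 - 1220703125) / (-4)
S_13 = 13427734364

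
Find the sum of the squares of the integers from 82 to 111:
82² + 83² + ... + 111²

Use ∑_{k=1}^{n} k² = n(n+1)(2n+1)/6, then subtract the first 81 terms.
∑_{k=1}^{111} k² = 111×112×223/6 = 462056
∑_{k=1}^{81} k² = 81×82×163/6 = 180441
∑_{k=82}^{111} k² = 462056 - 180441 = 281615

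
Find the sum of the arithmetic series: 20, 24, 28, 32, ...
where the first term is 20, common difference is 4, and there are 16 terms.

Sₙ = n/2 × (first + last)
Last term = a + (n-1)d = 20 + (16-1)×4 = 80
S_16 = 16/2 × (20 + 80)
S_16 = 16/2 × 100 = 800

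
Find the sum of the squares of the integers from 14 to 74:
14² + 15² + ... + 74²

Use ∑_{k=1}^{n} k² = n(n+1)(2n+1)/6, then subtract the first 13 terms.
∑_{k=1}^{74} k² = 74×75×149/6 = 137825
∑_{k=1}^{13} k² = 13×14×27/6 = 819
∑_{k=14}^{74} k² = 137825 - 819 = 137006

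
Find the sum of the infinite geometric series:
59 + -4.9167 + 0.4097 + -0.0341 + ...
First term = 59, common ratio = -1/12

For |r| < 1, S = a / (1 - r)
S = 59 / (1 - (-1/12))
S = 59 / (13/12)
S = 708/13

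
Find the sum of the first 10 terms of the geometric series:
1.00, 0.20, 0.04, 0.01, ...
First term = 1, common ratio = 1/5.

Sₙ = a(1 - rⁿ) / (1 - r)
S_10 = 1(1 - (1/5)^10) / (1 - (1/5))
S_10 = 1(1 - (1/9765625)) / (4/5)
S_10 = 2441406/1953125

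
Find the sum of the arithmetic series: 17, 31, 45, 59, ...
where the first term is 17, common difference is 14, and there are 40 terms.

Sₙ = n/2 × (first + last)
Last term = a + (n-1)d = 17 + (40-1)×14 = 563
S_40 = 40/2 × (17 + 563)
S_40 = 40/2 × 580 = 11600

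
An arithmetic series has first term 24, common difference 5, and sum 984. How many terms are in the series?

Using S = n/2 × [2a + (n-1)d]
984 = n/2 × [2(24) + (n-1)(5)]
984 = n/2 × [48 + 5n - 5]
1968 = n × [43 + 5n]
5n² + (43)n - 1968 = 0
Discriminant: Δ = (43)² - 4(5)(-1968) = 1849 + 39360 = 41209
√Δ = 203
n = [-(43) + √Δ] / (2·5) = (-43 + 203) / 10 = 160 / 10 = 16
(The negative root is discarded since n must be a positive integer.)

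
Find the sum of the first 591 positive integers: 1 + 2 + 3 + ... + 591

Formula: ∑k = n(n+1)/2
= 591×592/2
= 349872/2
= 174936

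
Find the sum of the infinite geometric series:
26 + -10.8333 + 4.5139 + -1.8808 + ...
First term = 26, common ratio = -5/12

For |r| < 1, S = a / (1 - r)
S = 26 / (1 - (-5/12))
S = 26 / (17/12)
S = 312/17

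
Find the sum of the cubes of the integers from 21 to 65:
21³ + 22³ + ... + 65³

Use ∑_{k=1}^{n} k³ = [n(n+1)/2]², then subtract the first 20 terms.
∑_{k=1}^{65} k³ = [65×66/2]² = 2145² = 4601025
∑_{k=1}^{20} k³ = [20×21/2]² = 210² = 44100
∑_{k=21}^{65} k³ = 4601025 - 44100 = 4556925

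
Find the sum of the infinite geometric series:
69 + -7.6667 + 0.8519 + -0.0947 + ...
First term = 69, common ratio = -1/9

For |r| < 1, S = a / (1 - r)
S = 69 / (1 - (-1/9))
S = 69 / (10/9)
S = 621/10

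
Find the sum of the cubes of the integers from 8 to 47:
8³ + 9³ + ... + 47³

Use ∑_{k=1}^{n} k³ = [n(n+1)/2]², then subtract the first 7 terms.
∑_{k=1}^{47} k³ = [47×48/2]² = 1128² = 1272384
∑_{k=1}^{7} k³ = [7×8/2]² = 28² = 784
∑_{k=8}^{47} k³ = 1272384 - 784 = 1271600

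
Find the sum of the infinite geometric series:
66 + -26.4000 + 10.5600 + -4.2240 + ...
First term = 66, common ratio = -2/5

For |r| < 1, S = a / (1 - r)
S = 66 / (1 - (-2/5))
S = 66 / (7/5)
S = 330/7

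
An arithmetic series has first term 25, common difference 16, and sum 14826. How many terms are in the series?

Using S = n/2 × [2a + (n-1)d]
14826 = n/2 × [2(25) + (n-1)(16)]
14826 = n/2 × [50 + 16n - 16]
29652 = n × [34 + 16n]
16n² + (34)n - 29652 = 0
Discriminant: Δ = (34)² - 4(16)(-29652) = 1156 + 1897728 = 1898884
√Δ = 1378
n = [-(34) + √Δ] / (2·16) = (-34 + 1378) / 32 = 1344 / 32 = 42
(The negative root is discarded since n must be a positive integer.)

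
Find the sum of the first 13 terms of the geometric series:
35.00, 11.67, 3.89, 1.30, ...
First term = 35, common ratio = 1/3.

Sₙ = a(1 - rⁿ) / (1 - r)
S_13 = 35(1 - (1/3)^13) / (1 - (1/3))
S_13 = 35(1 - (1/1594323)) / (2/3)
S_13 = 27900635/531441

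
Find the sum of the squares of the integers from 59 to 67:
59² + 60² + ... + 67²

Use ∑_{k=1}^{n} k² = n(n+1)(2n+1)/6, then subtract the first 58 terms.
∑_{k=1}^{67} k² = 67×68×135/6 = 102510
∑_{k=1}^{58} k² = 58×59×117/6 = 66729
∑_{k=59}^{67} k² = 102510 - 66729 = 35781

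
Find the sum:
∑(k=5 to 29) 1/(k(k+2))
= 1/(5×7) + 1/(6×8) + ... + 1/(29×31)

Partial fractions: 1/(k(k+2)) = (1/2)[1/k - 1/(k+2)]
Telescoping leaves the first two and last two terms:
= (1/2)[1/5 + 1/6 - 1/30 - 1/31]
= 14/93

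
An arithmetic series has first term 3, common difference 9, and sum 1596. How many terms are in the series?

Using S = n/2 × [2a + (n-1)d]
1596 = n/2 × [2(3) + (n-1)(9)]
1596 = n/2 × [6 + 9n - 9]
3192 = n × [-3 + 9n]
9n² + (-3)n - 3192 = 0
Discriminant: Δ = (-3)² - 4(9)(-3192) = 9 + 114912 = 114921
√Δ = 339
n = [-(-3) + √Δ] / (2·9) = (3 + 339) / 18 = 342 / 18 = 19
(The negative root is discarded since n must be a positive integer.)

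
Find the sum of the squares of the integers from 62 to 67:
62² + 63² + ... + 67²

Use ∑_{k=1}^{n} k² = n(n+1)(2n+1)/6, then subtract the first 61 terms.
∑_{k=1}^{67} k² = 67×68×135/6 = 102510
∑_{k=1}^{61} k² = 61×62×123/6 = 77531
∑_{k=62}^{67} k² = 102510 - 77531 = 24979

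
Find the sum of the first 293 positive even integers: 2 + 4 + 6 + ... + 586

Sum of first n even numbers = n(n+1)
= 293×294
= 86142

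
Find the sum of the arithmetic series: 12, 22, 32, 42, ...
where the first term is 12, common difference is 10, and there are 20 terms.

Sₙ = n/2 × (first + last)
Last term = a + (n-1)d = 12 + (20-1)×10 = 202
S_20 = 20/2 × (12 + 202)
S_20 = 20/2 × 214 = 2140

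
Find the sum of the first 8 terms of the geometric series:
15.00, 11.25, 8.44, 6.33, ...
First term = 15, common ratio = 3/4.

Sₙ = a(1 - rⁿ) / (1 - r)
S_8 = 15(1 - (3/4)^8) / (1 - (3/4))
S_8 = 15(1 - (6561/65536)) / (1/4)
S_8 = 884625/16384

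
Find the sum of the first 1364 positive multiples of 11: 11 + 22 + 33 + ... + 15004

Factor out 11: = 11(1 + 2 + ... + 1364) = 11 × n(n+1)/2
= 11 × 1364×1365/2
= 11 × 930930
= 10240230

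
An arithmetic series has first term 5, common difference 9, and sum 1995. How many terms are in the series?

Using S = n/2 × [2a + (n-1)d]
1995 = n/2 × [2(5) + (n-1)(9)]
1995 = n/2 × [10 + 9n - 9]
3990 = n × [1 + 9n]
9n² + (1)n - 3990 = 0
Discriminant: Δ = (1)² - 4(9)(-3990) = 1 + 143640 = 143641
√Δ = 379
n = [-(1) + √Δ] / (2·9) = (-1 + 379) / 18 = 378 / 18 = 21
(The negative root is discarded since n must be a positive integer.)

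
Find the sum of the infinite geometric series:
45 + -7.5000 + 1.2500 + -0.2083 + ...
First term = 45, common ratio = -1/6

For |r| < 1, S = a / (1 - r)
S = 45 / (1 - (-1/6))
S = 45 / (7/6)
S = 270/7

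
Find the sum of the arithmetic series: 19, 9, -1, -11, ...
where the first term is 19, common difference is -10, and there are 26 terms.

Sₙ = n/2 × (first + last)
Last term = a + (n-1)d = 19 + (26-1)×(-10) = -231
S_26 = 26/2 × (19 + (-231))
S_26 = 26/2 × (-212) = -2756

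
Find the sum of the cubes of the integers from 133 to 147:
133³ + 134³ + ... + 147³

Use ∑_{k=1}^{n} k³ = [n(n+1)/2]², then subtract the first 132 terms.
∑_{k=1}^{147} k³ = [147×148/2]² = 10878² = 118330884
∑_{k=1}^{132} k³ = [132×133/2]² = 8778² = 77053284
∑_{k=133}^{147} k³ = 118330884 - 77053284 = 41277600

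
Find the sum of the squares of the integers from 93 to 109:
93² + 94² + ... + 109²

Use ∑_{k=1}^{n} k² = n(n+1)(2n+1)/6, then subtract the first 92 terms.
∑_{k=1}^{109} k² = 109×110×219/6 = 437635
∑_{k=1}^{92} k² = 92×93×185/6 = 263810
∑_{k=93}^{109} k² = 437635 - 263810 = 173825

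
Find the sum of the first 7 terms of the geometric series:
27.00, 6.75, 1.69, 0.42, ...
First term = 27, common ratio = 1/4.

Sₙ = a(1 - rⁿ) / (1 - r)
S_7 = 27(1 - (1/4)^7) / (1 - (1/4))
S_7 = 27(1 - (1/16384)) / (3/4)
S_7 = 147447/4096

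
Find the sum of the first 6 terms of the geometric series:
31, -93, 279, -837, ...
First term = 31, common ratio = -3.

Sₙ = a(1 - rⁿ) / (1 - r)
S_6 = 31(1 - (-3)^6) / (1 - (-3))
S_6 = 31(1 - 729) / (4)
S_6 = -5642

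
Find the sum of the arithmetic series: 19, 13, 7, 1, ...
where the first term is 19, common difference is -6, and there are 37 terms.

Sₙ = n/2 × (first + last)
Last term = a + (n-1)d = 19 + (37-1)×(-6) = -197
S_37 = 37/2 × (19 + (-197))
S_37 = 37/2 × (-178) = -3293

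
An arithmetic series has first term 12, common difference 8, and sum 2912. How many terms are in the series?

Using S = n/2 × [2a + (n-1)d]
2912 = n/2 × [2(12) + (n-1)(8)]
2912 = n/2 × [24 + 8n - 8]
5824 = n × [16 + 8n]
8n² + (16)n - 5824 = 0
Discriminant: Δ = (16)² - 4(8)(-5824) = 256 + 186368 = 186624
√Δ = 432
n = [-(16) + √Δ] / (2·8) = (-16 + 432) / 16 = 416 / 16 = 26
(The negative root is discarded since n must be a positive integer.)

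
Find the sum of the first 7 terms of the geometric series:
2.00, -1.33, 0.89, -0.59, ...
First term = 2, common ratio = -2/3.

Sₙ = a(1 - rⁿ) / (1 - r)
S_7 = 2(1 - (-2/3)^7) / (1 - (-2/3))
S_7 = 2(1 - (-128/2187)) / (5/3)
S_7 = 926/729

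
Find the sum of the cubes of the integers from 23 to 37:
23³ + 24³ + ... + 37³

Use ∑_{k=1}^{n} k³ = [n(n+1)/2]², then subtract the first 22 terms.
∑_{k=1}^{37} k³ = [37×38/2]² = 703² = 494209
∑_{k=1}^{22} k³ = [22×23/2]² = 253² = 64009
∑_{k=23}^{37} k³ = 494209 - 64009 = 430200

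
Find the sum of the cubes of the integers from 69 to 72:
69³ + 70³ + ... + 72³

Use ∑_{k=1}^{n} k³ = [n(n+1)/2]², then subtract the first 68 terms.
∑_{k=1}^{72} k³ = [72×73/2]² = 2628² = 6906384
∑_{k=1}^{68} k³ = [68×69/2]² = 2346² = 5503716
∑_{k=69}^{72} k³ = 6906384 - 5503716 = 1402668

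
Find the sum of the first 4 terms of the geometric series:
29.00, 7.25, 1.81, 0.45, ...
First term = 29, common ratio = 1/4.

Sₙ = a(1 - rⁿ) / (1 - r)
S_4 = 29(1 - (1/4)^4) / (1 - (1/4))
S_4 = 29(1 - (1/256)) / (3/4)
S_4 = 2465/64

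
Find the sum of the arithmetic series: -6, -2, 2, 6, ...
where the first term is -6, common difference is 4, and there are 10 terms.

Sₙ = n/2 × (first + last)
Last term = a + (n-1)d = -6 + (10-1)×4 = 30
S_10 = 10/2 × (-6 + 30)
S_10 = 10/2 × 24 = 120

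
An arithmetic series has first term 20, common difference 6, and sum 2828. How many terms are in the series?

Using S = n/2 × [2a + (n-1)d]
2828 = n/2 × [2(20) + (n-1)(6)]
2828 = n/2 × [40 + 6n - 6]
5656 = n × [34 + 6n]
6n² + (34)n - 5656 = 0
Discriminant: Δ = (34)² - 4(6)(-5656) = 1156 + 135744 = 136900
√Δ = 370
n = [-(34) + √Δ] / (2·6) = (-34 + 370) / 12 = 336 / 12 = 28
(The negative root is discarded since n must be a positive integer.)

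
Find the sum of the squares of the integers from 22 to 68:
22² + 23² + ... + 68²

Use ∑_{k=1}^{n} k² = n(n+1)(2n+1)/6, then subtract the first 21 terms.
∑_{k=1}^{68} k² = 68×69×137/6 = 107134
∑_{k=1}^{21} k² = 21×22×43/6 = 3311
∑_{k=22}^{68} k² = 107134 - 3311 = 103823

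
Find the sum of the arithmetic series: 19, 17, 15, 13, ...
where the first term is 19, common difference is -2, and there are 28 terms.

Sₙ = n/2 × (first + last)
Last term = a + (n-1)d = 19 + (28-1)×(-2) = -35
S_28 = 28/2 × (19 + (-35))
S_28 = 28/2 × (-16) = -224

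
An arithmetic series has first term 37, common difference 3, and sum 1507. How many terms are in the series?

Using S = n/2 × [2a + (n-1)d]
1507 = n/2 × [2(37) + (n-1)(3)]
1507 = n/2 × [74 + 3n - 3]
3014 = n × [71 + 3n]
3n² + (71)n - 3014 = 0
Discriminant: Δ = (71)² - 4(3)(-3014) = 5041 + 36168 = 41209
√Δ = 203
n = [-(71) + √Δ] / (2·3) = (-71 + 203) / 6 = 132 / 6 = 22
(The negative root is discarded since n must be a positive integer.)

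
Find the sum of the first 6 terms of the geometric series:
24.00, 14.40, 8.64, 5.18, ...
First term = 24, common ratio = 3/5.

Sₙ = a(1 - rⁿ) / (1 - r)
S_6 = 24(1 - (3/5)^6) / (1 - (3/5))
S_6 = 24(1 - (729/15625)) / (2/5)
S_6 = 178752/3125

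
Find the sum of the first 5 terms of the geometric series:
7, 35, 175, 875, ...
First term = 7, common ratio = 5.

Sₙ = a(1 - rⁿ) / (1 - r)
S_5 = 7(1 - 5^5) / (1 - 5)
S_5 = 7(1 - 3125) / (-4)
S_5 = 5467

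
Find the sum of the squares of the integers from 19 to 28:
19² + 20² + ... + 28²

Use ∑_{k=1}^{n} k² = n(n+1)(2n+1)/6, then subtract the first 18 terms.
∑_{k=1}^{28} k² = 28×29×57/6 = 7714
∑_{k=1}^{18} k² = 18×19×37/6 = 2109
∑_{k=19}^{28} k² = 7714 - 2109 = 5605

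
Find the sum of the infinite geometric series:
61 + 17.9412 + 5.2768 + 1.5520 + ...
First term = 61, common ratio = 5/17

For |r| < 1, S = a / (1 - r)
S = 61 / (1 - (5/17))
S = 61 / (12/17)
S = 1037/12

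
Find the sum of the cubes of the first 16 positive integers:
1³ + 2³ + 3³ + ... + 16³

Formula: ∑k³ = [n(n+1)/2]²
= [16×17/2]²
= 136²
= 18496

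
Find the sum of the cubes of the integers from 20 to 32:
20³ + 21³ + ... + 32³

Use ∑_{k=1}^{n} k³ = [n(n+1)/2]², then subtract the first 19 terms.
∑_{k=1}^{32} k³ = [32×33/2]² = 528² = 278784
∑_{k=1}^{19} k³ = [19×20/2]² = 190² = 36100
∑_{k=20}^{32} k³ = 278784 - 36100 = 242684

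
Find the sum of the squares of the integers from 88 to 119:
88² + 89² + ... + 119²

Use ∑_{k=1}^{n} k² = n(n+1)(2n+1)/6, then subtract the first 87 terms.
∑_{k=1}^{119} k² = 119×120×239/6 = 568820
∑_{k=1}^{87} k² = 87×88×175/6 = 223300
∑_{k=88}^{119} k² = 568820 - 223300 = 345520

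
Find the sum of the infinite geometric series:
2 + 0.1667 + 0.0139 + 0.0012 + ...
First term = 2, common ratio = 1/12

For |r| < 1, S = a / (1 - r)
S = 2 / (1 - (1/12))
S = 2 / (11/12)
S = 24/11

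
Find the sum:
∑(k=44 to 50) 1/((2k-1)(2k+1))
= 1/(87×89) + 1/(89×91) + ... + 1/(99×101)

Partial fractions: 1/((2k-1)(2k+1)) = (1/2)[1/(2k-1) - 1/(2k+1)]
The series telescopes:
= (1/2)[1/87 - 1/101]
= 7/8787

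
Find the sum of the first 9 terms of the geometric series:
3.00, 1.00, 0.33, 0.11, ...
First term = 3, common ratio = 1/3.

Sₙ = a(1 - rⁿ) / (1 - r)
S_9 = 3(1 - (1/3)^9) / (1 - (1/3))
S_9 = 3(1 - (1/19683)) / (2/3)
S_9 = 9841/2187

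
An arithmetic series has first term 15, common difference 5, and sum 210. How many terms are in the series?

Using S = n/2 × [2a + (n-1)d]
210 = n/2 × [2(15) + (n-1)(5)]
210 = n/2 × [30 + 5n - 5]
420 = n × [25 + 5n]
5n² + (25)n - 420 = 0
Discriminant: Δ = (25)² - 4(5)(-420) = 625 + 8400 = 9025
√Δ = 95
n = [-(25) + √Δ] / (2·5) = (-25 + 95) / 10 = 70 / 10 = 7
(The negative root is discarded since n must be a positive integer.)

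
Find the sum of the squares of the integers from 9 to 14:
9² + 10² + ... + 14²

Use ∑_{k=1}^{n} k² = n(n+1)(2n+1)/6, then subtract the first 8 terms.
∑_{k=1}^{14} k² = 14×15×29/6 = 1015
∑_{k=1}^{8} k² = 8×9×17/6 = 204
∑_{k=9}^{14} k² = 1015 - 204 = 811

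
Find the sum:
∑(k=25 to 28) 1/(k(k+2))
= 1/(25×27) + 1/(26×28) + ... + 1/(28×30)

Partial fractions: 1/(k(k+2)) = (1/2)[1/k - 1/(k+2)]
Telescoping leaves the first two and last two terms:
= (1/2)[1/25 + 1/26 - 1/29 - 1/30]
= 301/56550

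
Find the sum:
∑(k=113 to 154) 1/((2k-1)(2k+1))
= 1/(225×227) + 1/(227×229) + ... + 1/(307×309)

Partial fractions: 1/((2k-1)(2k+1)) = (1/2)[1/(2k-1) - 1/(2k+1)]
The series telescopes:
= (1/2)[1/225 - 1/309]
= 14/23175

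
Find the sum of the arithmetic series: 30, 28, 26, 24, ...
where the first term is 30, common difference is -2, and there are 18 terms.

Sₙ = n/2 × (first + last)
Last term = a + (n-1)d = 30 + (18-1)×(-2) = -4
S_18 = 18/2 × (30 + (-4))
S_18 = 18/2 × 26 = 234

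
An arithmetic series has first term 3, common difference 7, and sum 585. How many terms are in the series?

Using S = n/2 × [2a + (n-1)d]
585 = n/2 × [2(3) + (n-1)(7)]
585 = n/2 × [6 + 7n - 7]
1170 = n × [-1 + 7n]
7n² + (-1)n - 1170 = 0
Discriminant: Δ = (-1)² - 4(7)(-1170) = 1 + 32760 = 32761
√Δ = 181
n = [-(-1) + √Δ] / (2·7) = (1 + 181) / 14 = 182 / 14 = 13
(The negative root is discarded since n must be a positive integer.)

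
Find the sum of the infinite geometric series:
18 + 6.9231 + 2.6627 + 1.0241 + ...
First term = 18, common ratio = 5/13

For |r| < 1, S = a / (1 - r)
S = 18 / (1 - (5/13))
S = 18 / (8/13)
S = 117/4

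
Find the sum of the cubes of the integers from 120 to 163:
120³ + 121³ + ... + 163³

Use ∑_{k=1}^{n} k³ = [n(n+1)/2]², then subtract the first 119 terms.
∑_{k=1}^{163} k³ = [163×164/2]² = 13366² = 178649956
∑_{k=1}^{119} k³ = [119×120/2]² = 7140² = 50979600
∑_{k=120}^{163} k³ = 178649956 - 50979600 = 127670356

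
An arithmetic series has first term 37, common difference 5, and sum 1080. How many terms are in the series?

Using S = n/2 × [2a + (n-1)d]
1080 = n/2 × [2(37) + (n-1)(5)]
1080 = n/2 × [74 + 5n - 5]
2160 = n × [69 + 5n]
5n² + (69)n - 2160 = 0
Discriminant: Δ = (69)² - 4(5)(-2160) = 4761 + 43200 = 47961
√Δ = 219
n = [-(69) + √Δ] / (2·5) = (-69 + 219) / 10 = 150 / 10 = 15
(The negative root is discarded since n must be a positive integer.)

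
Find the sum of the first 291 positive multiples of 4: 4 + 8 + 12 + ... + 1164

Factor out 4: = 4(1 + 2 + ... + 291) = 4 × n(n+1)/2
= 4 × 291×292/2
= 4 × 42486
= 169944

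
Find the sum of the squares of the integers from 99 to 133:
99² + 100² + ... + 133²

Use ∑_{k=1}^{n} k² = n(n+1)(2n+1)/6, then subtract the first 98 terms.
∑_{k=1}^{133} k² = 133×134×267/6 = 793079
∑_{k=1}^{98} k² = 98×99×197/6 = 318549
∑_{k=99}^{133} k² = 793079 - 318549 = 474530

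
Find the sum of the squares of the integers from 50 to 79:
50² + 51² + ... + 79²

Use ∑_{k=1}^{n} k² = n(n+1)(2n+1)/6, then subtract the first 49 terms.
∑_{k=1}^{79} k² = 79×80×159/6 = 167480
∑_{k=1}^{49} k² = 49×50×99/6 = 40425
∑_{k=50}^{79} k² = 167480 - 40425 = 127055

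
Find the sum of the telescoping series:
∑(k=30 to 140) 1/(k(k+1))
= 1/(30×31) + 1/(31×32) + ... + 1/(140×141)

Partial fractions: 1/(k(k+1)) = 1/k - 1/(k+1)
The series telescopes:
= (1/30 - 1/31) + (1/31 - 1/32) + ... + (1/140 - 1/141)
= 1/30 - 1/141
= 37/1410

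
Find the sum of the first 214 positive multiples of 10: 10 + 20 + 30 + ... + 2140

Factor out 10: = 10(1 + 2 + ... + 214) = 10 × n(n+1)/2
= 10 × 214×215/2
= 10 × 23005
= 230050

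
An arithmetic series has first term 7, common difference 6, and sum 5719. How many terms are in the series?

Using S = n/2 × [2a + (n-1)d]
5719 = n/2 × [2(7) + (n-1)(6)]
5719 = n/2 × [14 + 6n - 6]
11438 = n × [8 + 6n]
6n² + (8)n - 11438 = 0
Discriminant: Δ = (8)² - 4(6)(-11438) = 64 + 274512 = 274576
√Δ = 524
n = [-(8) + √Δ] / (2·6) = (-8 + 524) / 12 = 516 / 12 = 43
(The negative root is discarded since n must be a positive integer.)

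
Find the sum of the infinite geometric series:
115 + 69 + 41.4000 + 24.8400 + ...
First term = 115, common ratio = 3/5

For |r| < 1, S = a / (1 - r)
S = 115 / (1 - (3/5))
S = 115 / (2/5)
S = 575/2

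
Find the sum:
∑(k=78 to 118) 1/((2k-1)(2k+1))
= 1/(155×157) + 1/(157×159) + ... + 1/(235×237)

Partial fractions: 1/((2k-1)(2k+1)) = (1/2)[1/(2k-1) - 1/(2k+1)]
The series telescopes:
= (1/2)[1/155 - 1/237]
= 41/36735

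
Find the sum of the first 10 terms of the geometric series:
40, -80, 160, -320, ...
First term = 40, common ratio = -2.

Sₙ = a(1 - rⁿ) / (1 - r)
S_10 = 40(1 - (-2)^10) / (1 - (-2))
S_10 = 40(1 - 1024) / (3)
S_10 = -13640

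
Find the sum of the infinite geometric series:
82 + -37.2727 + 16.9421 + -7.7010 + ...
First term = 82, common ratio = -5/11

For |r| < 1, S = a / (1 - r)
S = 82 / (1 - (-5/11))
S = 82 / (16/11)
S = 451/8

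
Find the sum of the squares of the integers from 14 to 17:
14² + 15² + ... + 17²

Use ∑_{k=1}^{n} k² = n(n+1)(2n+1)/6, then subtract the first 13 terms.
∑_{k=1}^{17} k² = 17×18×35/6 = 1785
∑_{k=1}^{13} k² = 13×14×27/6 = 819
∑_{k=14}^{17} k² = 1785 - 819 = 966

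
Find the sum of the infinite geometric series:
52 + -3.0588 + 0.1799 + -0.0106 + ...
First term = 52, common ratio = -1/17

For |r| < 1, S = a / (1 - r)
S = 52 / (1 - (-1/17))
S = 52 / (18/17)
S = 442/9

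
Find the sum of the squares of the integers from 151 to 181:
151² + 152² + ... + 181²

Use ∑_{k=1}^{n} k² = n(n+1)(2n+1)/6, then subtract the first 150 terms.
∑_{k=1}^{181} k² = 181×182×363/6 = 1992991
∑_{k=1}^{150} k² = 150×151×301/6 = 1136275
∑_{k=151}^{181} k² = 1992991 - 1136275 = 856716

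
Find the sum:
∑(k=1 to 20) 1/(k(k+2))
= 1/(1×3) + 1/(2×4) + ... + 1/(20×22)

Partial fractions: 1/(k(k+2)) = (1/2)[1/k - 1/(k+2)]
Telescoping leaves the first two and last two terms:
= (1/2)[1/1 + 1/2 - 1/21 - 1/22]
= 325/462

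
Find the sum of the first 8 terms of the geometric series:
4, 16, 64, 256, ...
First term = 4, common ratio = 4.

Sₙ = a(1 - rⁿ) / (1 - r)
S_8 = 4(1 - 4^8) / (1 - 4)
S_8 = 4(1 - 65536) / (-3)
S_8 = 87380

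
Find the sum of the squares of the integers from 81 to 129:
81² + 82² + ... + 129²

Use ∑_{k=1}^{n} k² = n(n+1)(2n+1)/6, then subtract the first 80 terms.
∑_{k=1}^{129} k² = 129×130×259/6 = 723905
∑_{k=1}^{80} k² = 80×81×161/6 = 173880
∑_{k=81}^{129} k² = 723905 - 173880 = 550025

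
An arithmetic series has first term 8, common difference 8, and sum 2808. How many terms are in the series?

Using S = n/2 × [2a + (n-1)d]
2808 = n/2 × [2(8) + (n-1)(8)]
2808 = n/2 × [16 + 8n - 8]
5616 = n × [8 + 8n]
8n² + (8)n - 5616 = 0
Discriminant: Δ = (8)² - 4(8)(-5616) = 64 + 179712 = 179776
√Δ = 424
n = [-(8) + √Δ] / (2·8) = (-8 + 424) / 16 = 416 / 16 = 26
(The negative root is discarded since n must be a positive integer.)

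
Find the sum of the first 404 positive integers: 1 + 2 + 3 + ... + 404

Formula: ∑k = n(n+1)/2
= 404×405/2
= 163620/2
= 81810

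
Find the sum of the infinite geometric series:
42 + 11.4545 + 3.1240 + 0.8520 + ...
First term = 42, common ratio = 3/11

For |r| < 1, S = a / (1 - r)
S = 42 / (1 - (3/11))
S = 42 / (8/11)
S = 231/4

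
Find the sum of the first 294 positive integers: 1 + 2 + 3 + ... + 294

Formula: ∑k = n(n+1)/2
= 294×295/2
= 86730/2
= 43365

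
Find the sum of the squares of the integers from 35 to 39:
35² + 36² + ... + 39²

Use ∑_{k=1}^{n} k² = n(n+1)(2n+1)/6, then subtract the first 34 terms.
∑_{k=1}^{39} k² = 39×40×79/6 = 20540
∑_{k=1}^{34} k² = 34×35×69/6 = 13685
∑_{k=35}^{39} k² = 20540 - 13685 = 6855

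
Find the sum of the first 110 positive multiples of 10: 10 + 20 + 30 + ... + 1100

Factor out 10: = 10(1 + 2 + ... + 110) = 10 × n(n+1)/2
= 10 × 110×111/2
= 10 × 6105
= 61050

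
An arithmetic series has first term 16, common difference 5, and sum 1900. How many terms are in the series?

Using S = n/2 × [2a + (n-1)d]
1900 = n/2 × [2(16) + (n-1)(5)]
1900 = n/2 × [32 + 5n - 5]
3800 = n × [27 + 5n]
5n² + (27)n - 3800 = 0
Discriminant: Δ = (27)² - 4(5)(-3800) = 729 + 76000 = 76729
√Δ = 277
n = [-(27) + √Δ] / (2·5) = (-27 + 277) / 10 = 250 / 10 = 25
(The negative root is discarded since n must be a positive integer.)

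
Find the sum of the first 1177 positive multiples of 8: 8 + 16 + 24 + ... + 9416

Factor out 8: = 8(1 + 2 + ... + 1177) = 8 × n(n+1)/2
= 8 × 1177×1178/2
= 8 × 693253
= 5546024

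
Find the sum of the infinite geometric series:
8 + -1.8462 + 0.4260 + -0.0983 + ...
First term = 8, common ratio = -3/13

For |r| < 1, S = a / (1 - r)
S = 8 / (1 - (-3/13))
S = 8 / (16/13)
S = 13/2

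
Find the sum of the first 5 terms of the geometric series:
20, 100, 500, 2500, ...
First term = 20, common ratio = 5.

Sₙ = a(1 - rⁿ) / (1 - r)
S_5 = 20(1 - 5^5) / (1 - 5)
S_5 = 20(1 - 3125) / (-4)
S_5 = 15620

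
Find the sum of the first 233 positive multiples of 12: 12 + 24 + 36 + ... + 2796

Factor out 12: = 12(1 + 2 + ... + 233) = 12 × n(n+1)/2
= 12 × 233×234/2
= 12 × 27261
= 327132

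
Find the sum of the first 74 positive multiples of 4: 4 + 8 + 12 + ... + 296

Factor out 4: = 4(1 + 2 + ... + 74) = 4 × n(n+1)/2
= 4 × 74×75/2
= 4 × 2775
= 11100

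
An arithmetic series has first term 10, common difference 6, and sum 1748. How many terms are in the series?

Using S = n/2 × [2a + (n-1)d]
1748 = n/2 × [2(10) + (n-1)(6)]
1748 = n/2 × [20 + 6n - 6]
3496 = n × [14 + 6n]
6n² + (14)n - 3496 = 0
Discriminant: Δ = (14)² - 4(6)(-3496) = 196 + 83904 = 84100
√Δ = 290
n = [-(14) + √Δ] / (2·6) = (-14 + 290) / 12 = 276 / 12 = 23
(The negative root is discarded since n must be a positive integer.)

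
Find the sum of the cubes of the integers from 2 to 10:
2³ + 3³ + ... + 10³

Use ∑_{k=1}^{n} k³ = [n(n+1)/2]², then subtract the first 1 terms.
∑_{k=1}^{10} k³ = [10×11/2]² = 55² = 3025
∑_{k=1}^{1} k³ = [1×2/2]² = 1² = 1
∑_{k=2}^{10} k³ = 3025 - 1 = 3024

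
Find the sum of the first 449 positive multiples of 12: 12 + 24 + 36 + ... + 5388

Factor out 12: = 12(1 + 2 + ... + 449) = 12 × n(n+1)/2
= 12 × 449×450/2
= 12 × 101025
= 1212300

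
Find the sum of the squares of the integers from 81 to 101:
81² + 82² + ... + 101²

Use ∑_{k=1}^{n} k² = n(n+1)(2n+1)/6, then subtract the first 80 terms.
∑_{k=1}^{101} k² = 101×102×203/6 = 348551
∑_{k=1}^{80} k² = 80×81×161/6 = 173880
∑_{k=81}^{101} k² = 348551 - 173880 = 174671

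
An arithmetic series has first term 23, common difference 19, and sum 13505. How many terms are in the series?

Using S = n/2 × [2a + (n-1)d]
13505 = n/2 × [2(23) + (n-1)(19)]
13505 = n/2 × [46 + 19n - 19]
27010 = n × [27 + 19n]
19n² + (27)n - 27010 = 0
Discriminant: Δ = (27)² - 4(19)(-27010) = 729 + 2052760 = 2053489
√Δ = 1433
n = [-(27) + √Δ] / (2·19) = (-27 + 1433) / 38 = 1406 / 38 = 37
(The negative root is discarded since n must be a positive integer.)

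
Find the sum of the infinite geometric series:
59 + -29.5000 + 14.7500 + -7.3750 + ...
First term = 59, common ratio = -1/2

For |r| < 1, S = a / (1 - r)
S = 59 / (1 - (-1/2))
S = 59 / (3/2)
S = 118/3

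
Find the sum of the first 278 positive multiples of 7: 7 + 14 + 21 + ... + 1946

Factor out 7: = 7(1 + 2 + ... + 278) = 7 × n(n+1)/2
= 7 × 278×279/2
= 7 × 38781
= 271467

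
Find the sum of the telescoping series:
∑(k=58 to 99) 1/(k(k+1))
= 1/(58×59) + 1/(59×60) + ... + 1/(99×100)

Partial fractions: 1/(k(k+1)) = 1/k - 1/(k+1)
The series telescopes:
= (1/58 - 1/59) + (1/59 - 1/60) + ... + (1/99 - 1/100)
= 1/58 - 1/100
= 21/2900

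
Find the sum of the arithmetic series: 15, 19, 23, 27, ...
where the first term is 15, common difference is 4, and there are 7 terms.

Sₙ = n/2 × (first + last)
Last term = a + (n-1)d = 15 + (7-1)×4 = 39
S_7 = 7/2 × (15 + 39)
S_7 = 7/2 × 54 = 189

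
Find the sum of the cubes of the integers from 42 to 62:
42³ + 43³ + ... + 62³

Use ∑_{k=1}^{n} k³ = [n(n+1)/2]², then subtract the first 41 terms.
∑_{k=1}^{62} k³ = [62×63/2]² = 1953² = 3814209
∑_{k=1}^{41} k³ = [41×42/2]² = 861² = 741321
∑_{k=42}^{62} k³ = 3814209 - 741321 = 3072888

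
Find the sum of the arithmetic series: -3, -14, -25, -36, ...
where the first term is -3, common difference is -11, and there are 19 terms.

Sₙ = n/2 × (first + last)
Last term = a + (n-1)d = -3 + (19-1)×(-11) = -201
S_19 = 19/2 × (-3 + (-201))
S_19 = 19/2 × (-204) = -1938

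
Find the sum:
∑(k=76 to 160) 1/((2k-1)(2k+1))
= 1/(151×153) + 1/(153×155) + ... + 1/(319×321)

Partial fractions: 1/((2k-1)(2k+1)) = (1/2)[1/(2k-1) - 1/(2k+1)]
The series telescopes:
= (1/2)[1/151 - 1/321]
= 85/48471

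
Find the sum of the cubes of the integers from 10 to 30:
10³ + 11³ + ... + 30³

Use ∑_{k=1}^{n} k³ = [n(n+1)/2]², then subtract the first 9 terms.
∑_{k=1}^{30} k³ = [30×31/2]² = 465² = 216225
∑_{k=1}^{9} k³ = [9×10/2]² = 45² = 2025
∑_{k=10}^{30} k³ = 216225 - 2025 = 214200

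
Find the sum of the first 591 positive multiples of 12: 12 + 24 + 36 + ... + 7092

Factor out 12: = 12(1 + 2 + ... + 591) = 12 × n(n+1)/2
= 12 × 591×592/2
= 12 × 174936
= 2099232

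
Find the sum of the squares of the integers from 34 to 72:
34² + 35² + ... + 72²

Use ∑_{k=1}^{n} k² = n(n+1)(2n+1)/6, then subtract the first 33 terms.
∑_{k=1}^{72} k² = 72×73×145/6 = 127020
∑_{k=1}^{33} k² = 33×34×67/6 = 12529
∑_{k=34}^{72} k² = 127020 - 12529 = 114491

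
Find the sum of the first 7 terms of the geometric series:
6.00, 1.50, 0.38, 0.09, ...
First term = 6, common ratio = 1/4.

Sₙ = a(1 - rⁿ) / (1 - r)
S_7 = 6(1 - (1/4)^7) / (1 - (1/4))
S_7 = 6(1 - (1/16384)) / (3/4)
S_7 = 16383/2048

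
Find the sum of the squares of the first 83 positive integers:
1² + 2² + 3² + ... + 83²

Formula: ∑k² = n(n+1)(2n+1)/6
= 83×84×167/6
= 1164324/6
= 194054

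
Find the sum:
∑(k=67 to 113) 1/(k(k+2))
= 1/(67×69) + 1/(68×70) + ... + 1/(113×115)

Partial fractions: 1/(k(k+2)) = (1/2)[1/k - 1/(k+2)]
Telescoping leaves the first two and last two terms:
= (1/2)[1/67 + 1/68 - 1/114 - 1/115]
= 363263/59729160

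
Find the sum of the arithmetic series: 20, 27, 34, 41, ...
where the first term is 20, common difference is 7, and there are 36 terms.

Sₙ = n/2 × (first + last)
Last term = a + (n-1)d = 20 + (36-1)×7 = 265
S_36 = 36/2 × (20 + 265)
S_36 = 36/2 × 285 = 5130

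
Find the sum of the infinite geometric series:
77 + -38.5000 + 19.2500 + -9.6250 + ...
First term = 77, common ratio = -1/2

For |r| < 1, S = a / (1 - r)
S = 77 / (1 - (-1/2))
S = 77 / (3/2)
S = 154/3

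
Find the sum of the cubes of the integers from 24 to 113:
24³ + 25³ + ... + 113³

Use ∑_{k=1}^{n} k³ = [n(n+1)/2]², then subtract the first 23 terms.
∑_{k=1}^{113} k³ = [113×114/2]² = 6441² = 41486481
∑_{k=1}^{23} k³ = [23×24/2]² = 276² = 76176
∑_{k=24}^{113} k³ = 41486481 - 76176 = 41410305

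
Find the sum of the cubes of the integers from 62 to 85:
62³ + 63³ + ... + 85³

Use ∑_{k=1}^{n} k³ = [n(n+1)/2]², then subtract the first 61 terms.
∑_{k=1}^{85} k³ = [85×86/2]² = 3655² = 13359025
∑_{k=1}^{61} k³ = [61×62/2]² = 1891² = 3575881
∑_{k=62}^{85} k³ = 13359025 - 3575881 = 9783144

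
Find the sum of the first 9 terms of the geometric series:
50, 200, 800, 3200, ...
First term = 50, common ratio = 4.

Sₙ = a(1 - rⁿ) / (1 - r)
S_9 = 50(1 - 4^9) / (1 - 4)
S_9 = 50(1 - 262144) / (-3)
S_9 = 4369050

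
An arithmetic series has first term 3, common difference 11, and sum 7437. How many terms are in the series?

Using S = n/2 × [2a + (n-1)d]
7437 = n/2 × [2(3) + (n-1)(11)]
7437 = n/2 × [6 + 11n - 11]
14874 = n × [-5 + 11n]
11n² + (-5)n - 14874 = 0
Discriminant: Δ = (-5)² - 4(11)(-14874) = 25 + 654456 = 654481
√Δ = 809
n = [-(-5) + √Δ] / (2·11) = (5 + 809) / 22 = 814 / 22 = 37
(The negative root is discarded since n must be a positive integer.)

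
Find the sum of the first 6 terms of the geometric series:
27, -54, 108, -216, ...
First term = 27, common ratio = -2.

Sₙ = a(1 - rⁿ) / (1 - r)
S_6 = 27(1 - (-2)^6) / (1 - (-2))
S_6 = 27(1 - 64) / (3)
S_6 = -567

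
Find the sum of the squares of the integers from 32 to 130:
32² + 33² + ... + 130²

Use ∑_{k=1}^{n} k² = n(n+1)(2n+1)/6, then subtract the first 31 terms.
∑_{k=1}^{130} k² = 130×131×261/6 = 740805
∑_{k=1}^{31} k² = 31×32×63/6 = 10416
∑_{k=32}^{130} k² = 740805 - 10416 = 730389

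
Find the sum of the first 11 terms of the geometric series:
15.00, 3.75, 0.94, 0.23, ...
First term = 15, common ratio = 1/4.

Sₙ = a(1 - rⁿ) / (1 - r)
S_11 = 15(1 - (1/4)^11) / (1 - (1/4))
S_11 = 15(1 - (1/4194304)) / (3/4)
S_11 = 20971515/1048576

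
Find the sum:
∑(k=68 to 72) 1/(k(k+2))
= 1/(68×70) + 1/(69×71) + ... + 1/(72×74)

Partial fractions: 1/(k(k+2)) = (1/2)[1/k - 1/(k+2)]
Telescoping leaves the first two and last two terms:
= (1/2)[1/68 + 1/69 - 1/73 - 1/74]
= 25175/25346184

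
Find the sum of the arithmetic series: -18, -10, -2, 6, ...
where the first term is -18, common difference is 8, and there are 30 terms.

Sₙ = n/2 × (first + last)
Last term = a + (n-1)d = -18 + (30-1)×8 = 214
S_30 = 30/2 × (-18 + 214)
S_30 = 30/2 × 196 = 2940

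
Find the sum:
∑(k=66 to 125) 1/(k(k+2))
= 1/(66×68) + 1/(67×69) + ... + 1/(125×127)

Partial fractions: 1/(k(k+2)) = (1/2)[1/k - 1/(k+2)]
Telescoping leaves the first two and last two terms:
= (1/2)[1/66 + 1/67 - 1/126 - 1/127]
= 84125/11793474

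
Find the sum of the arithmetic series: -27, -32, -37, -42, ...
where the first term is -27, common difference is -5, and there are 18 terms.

Sₙ = n/2 × (first + last)
Last term = a + (n-1)d = -27 + (18-1)×(-5) = -112
S_18 = 18/2 × (-27 + (-112))
S_18 = 18/2 × (-139) = -1251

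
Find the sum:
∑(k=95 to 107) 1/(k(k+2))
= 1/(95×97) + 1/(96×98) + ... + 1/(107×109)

Partial fractions: 1/(k(k+2)) = (1/2)[1/k - 1/(k+2)]
Telescoping leaves the first two and last two terms:
= (1/2)[1/95 + 1/96 - 1/108 - 1/109]
= 22451/17893440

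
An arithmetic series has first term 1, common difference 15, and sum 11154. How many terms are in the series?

Using S = n/2 × [2a + (n-1)d]
11154 = n/2 × [2(1) + (n-1)(15)]
11154 = n/2 × [2 + 15n - 15]
22308 = n × [-13 + 15n]
15n² + (-13)n - 22308 = 0
Discriminant: Δ = (-13)² - 4(15)(-22308) = 169 + 1338480 = 1338649
√Δ = 1157
n = [-(-13) + √Δ] / (2·15) = (13 + 1157) / 30 = 1170 / 30 = 39
(The negative root is discarded since n must be a positive integer.)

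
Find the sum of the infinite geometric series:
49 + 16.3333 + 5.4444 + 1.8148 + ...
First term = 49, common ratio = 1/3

For |r| < 1, S = a / (1 - r)
S = 49 / (1 - (1/3))
S = 49 / (2/3)
S = 147/2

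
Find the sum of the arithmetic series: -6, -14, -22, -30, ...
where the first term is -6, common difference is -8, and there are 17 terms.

Sₙ = n/2 × (first + last)
Last term = a + (n-1)d = -6 + (17-1)×(-8) = -134
S_17 = 17/2 × (-6 + (-134))
S_17 = 17/2 × (-140) = -1190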